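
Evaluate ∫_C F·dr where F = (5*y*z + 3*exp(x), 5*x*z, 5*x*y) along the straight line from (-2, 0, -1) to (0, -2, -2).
3 - 3*exp(-2)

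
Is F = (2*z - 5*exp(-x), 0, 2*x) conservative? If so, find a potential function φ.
Yes, F is conservative. φ = 2*x*z + 5*exp(-x)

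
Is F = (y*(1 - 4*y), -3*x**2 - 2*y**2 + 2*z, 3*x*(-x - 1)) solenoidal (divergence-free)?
No, ∇·F = -4*y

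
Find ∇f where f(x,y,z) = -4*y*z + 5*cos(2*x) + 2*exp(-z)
(-10*sin(2*x), -4*z, -4*y - 2*exp(-z))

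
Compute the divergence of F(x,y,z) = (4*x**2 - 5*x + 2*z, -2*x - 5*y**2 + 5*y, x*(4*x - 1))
8*x - 10*y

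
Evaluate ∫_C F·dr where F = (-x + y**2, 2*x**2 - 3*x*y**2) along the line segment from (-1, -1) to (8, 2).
159/4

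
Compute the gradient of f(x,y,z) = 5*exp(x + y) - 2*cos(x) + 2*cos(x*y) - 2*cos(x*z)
(-2*y*sin(x*y) + 2*z*sin(x*z) + 5*exp(x + y) + 2*sin(x), -2*x*sin(x*y) + 5*exp(x + y), 2*x*sin(x*z))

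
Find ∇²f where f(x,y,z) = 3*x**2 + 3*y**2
12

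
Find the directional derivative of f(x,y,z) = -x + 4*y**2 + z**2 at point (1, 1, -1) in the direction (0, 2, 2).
3*sqrt(2)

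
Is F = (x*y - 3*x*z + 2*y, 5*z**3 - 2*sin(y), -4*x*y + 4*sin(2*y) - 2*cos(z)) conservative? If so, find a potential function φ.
No, ∇×F = (-4*x - 15*z**2 + 8*cos(2*y), -3*x + 4*y, -x - 2) ≠ 0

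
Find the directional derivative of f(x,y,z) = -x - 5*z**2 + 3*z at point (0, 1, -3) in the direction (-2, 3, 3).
101*sqrt(22)/22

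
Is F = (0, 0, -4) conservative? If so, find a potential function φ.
Yes, F is conservative. φ = -4*z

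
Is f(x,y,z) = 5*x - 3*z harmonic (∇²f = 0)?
Yes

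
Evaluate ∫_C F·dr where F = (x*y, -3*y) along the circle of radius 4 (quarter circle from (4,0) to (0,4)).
-136/3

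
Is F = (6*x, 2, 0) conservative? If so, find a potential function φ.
Yes, F is conservative. φ = 3*x**2 + 2*y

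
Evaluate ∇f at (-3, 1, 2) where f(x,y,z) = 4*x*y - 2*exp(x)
(4 - 2*exp(-3), -12, 0)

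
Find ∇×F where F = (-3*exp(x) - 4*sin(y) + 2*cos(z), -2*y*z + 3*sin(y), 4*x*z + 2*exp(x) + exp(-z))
(2*y, -4*z - 2*exp(x) - 2*sin(z), 4*cos(y))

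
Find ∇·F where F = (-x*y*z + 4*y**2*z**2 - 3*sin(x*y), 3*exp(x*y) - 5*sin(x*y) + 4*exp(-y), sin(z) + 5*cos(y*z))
3*x*exp(x*y) - 5*x*cos(x*y) - y*z - 5*y*sin(y*z) - 3*y*cos(x*y) + cos(z) - 4*exp(-y)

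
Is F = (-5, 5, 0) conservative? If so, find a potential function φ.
Yes, F is conservative. φ = -5*x + 5*y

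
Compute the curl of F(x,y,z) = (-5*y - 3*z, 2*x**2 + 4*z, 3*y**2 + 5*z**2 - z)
(6*y - 4, -3, 4*x + 5)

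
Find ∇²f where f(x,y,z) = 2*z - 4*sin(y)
4*sin(y)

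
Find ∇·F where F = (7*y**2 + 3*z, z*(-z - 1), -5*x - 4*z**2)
-8*z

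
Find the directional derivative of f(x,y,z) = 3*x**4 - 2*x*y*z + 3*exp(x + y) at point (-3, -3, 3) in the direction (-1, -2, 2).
78 - 3*exp(-6)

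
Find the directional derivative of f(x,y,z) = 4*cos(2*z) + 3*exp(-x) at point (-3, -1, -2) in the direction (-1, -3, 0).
3*sqrt(10)*exp(3)/10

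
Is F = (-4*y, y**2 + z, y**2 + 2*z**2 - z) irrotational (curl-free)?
No, ∇×F = (2*y - 1, 0, 4)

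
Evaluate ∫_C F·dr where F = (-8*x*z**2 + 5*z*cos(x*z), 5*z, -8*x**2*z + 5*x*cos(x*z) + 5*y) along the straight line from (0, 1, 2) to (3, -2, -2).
-134 - 5*sin(6)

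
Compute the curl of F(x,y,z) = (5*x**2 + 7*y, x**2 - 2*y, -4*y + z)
(-4, 0, 2*x - 7)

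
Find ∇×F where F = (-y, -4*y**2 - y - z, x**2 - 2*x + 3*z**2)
(1, 2 - 2*x, 1)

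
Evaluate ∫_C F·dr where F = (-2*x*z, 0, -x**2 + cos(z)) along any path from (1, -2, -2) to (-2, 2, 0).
-2 + sin(2)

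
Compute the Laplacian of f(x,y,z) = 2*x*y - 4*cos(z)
4*cos(z)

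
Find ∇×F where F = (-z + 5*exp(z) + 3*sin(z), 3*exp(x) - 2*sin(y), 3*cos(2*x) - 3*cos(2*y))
(6*sin(2*y), 5*exp(z) + 6*sin(2*x) + 3*cos(z) - 1, 3*exp(x))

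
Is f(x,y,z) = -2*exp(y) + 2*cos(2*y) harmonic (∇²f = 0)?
No, ∇²f = -2*exp(y) - 8*cos(2*y)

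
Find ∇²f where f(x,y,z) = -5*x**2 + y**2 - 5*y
-8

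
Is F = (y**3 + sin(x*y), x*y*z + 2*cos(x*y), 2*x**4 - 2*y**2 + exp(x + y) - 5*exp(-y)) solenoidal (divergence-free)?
No, ∇·F = x*z - 2*x*sin(x*y) + y*cos(x*y)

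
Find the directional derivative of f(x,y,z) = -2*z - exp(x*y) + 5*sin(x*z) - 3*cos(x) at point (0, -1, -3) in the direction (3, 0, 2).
-46*sqrt(13)/13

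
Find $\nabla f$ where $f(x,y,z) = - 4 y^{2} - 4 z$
(0, -8*y, -4)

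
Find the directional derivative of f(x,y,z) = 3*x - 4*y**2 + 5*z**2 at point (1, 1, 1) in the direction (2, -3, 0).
30*sqrt(13)/13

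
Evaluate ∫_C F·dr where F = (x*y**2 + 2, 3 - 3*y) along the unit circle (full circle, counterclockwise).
0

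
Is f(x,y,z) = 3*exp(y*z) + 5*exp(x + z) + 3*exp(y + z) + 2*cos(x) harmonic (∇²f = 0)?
No, ∇²f = 3*y**2*exp(y*z) + 3*z**2*exp(y*z) + 10*exp(x + z) + 6*exp(y + z) - 2*cos(x)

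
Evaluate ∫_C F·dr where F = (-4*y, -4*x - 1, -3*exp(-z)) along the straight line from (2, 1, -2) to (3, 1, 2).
-6*sinh(2) - 4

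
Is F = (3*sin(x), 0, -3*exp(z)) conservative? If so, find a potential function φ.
Yes, F is conservative. φ = -3*exp(z) - 3*cos(x)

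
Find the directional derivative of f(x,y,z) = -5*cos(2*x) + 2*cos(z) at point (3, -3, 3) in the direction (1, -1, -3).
2*sqrt(11)*(5*sin(6) + 3*sin(3))/11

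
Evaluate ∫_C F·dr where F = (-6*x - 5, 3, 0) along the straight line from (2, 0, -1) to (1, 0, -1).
14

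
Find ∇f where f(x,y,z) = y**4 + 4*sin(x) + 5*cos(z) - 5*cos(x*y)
(5*y*sin(x*y) + 4*cos(x), 5*x*sin(x*y) + 4*y**3, -5*sin(z))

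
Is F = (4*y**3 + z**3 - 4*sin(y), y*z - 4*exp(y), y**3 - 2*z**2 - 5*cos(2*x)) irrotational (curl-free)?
No, ∇×F = (y*(3*y - 1), 3*z**2 - 10*sin(2*x), -12*y**2 + 4*cos(y))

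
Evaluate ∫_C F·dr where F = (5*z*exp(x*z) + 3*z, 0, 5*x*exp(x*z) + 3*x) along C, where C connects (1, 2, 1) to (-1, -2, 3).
-5*E - 12 + 5*exp(-3)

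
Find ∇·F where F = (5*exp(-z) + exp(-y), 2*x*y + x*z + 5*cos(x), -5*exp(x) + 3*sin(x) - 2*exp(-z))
2*x + 2*exp(-z)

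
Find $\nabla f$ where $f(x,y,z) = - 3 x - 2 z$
(-3, 0, -2)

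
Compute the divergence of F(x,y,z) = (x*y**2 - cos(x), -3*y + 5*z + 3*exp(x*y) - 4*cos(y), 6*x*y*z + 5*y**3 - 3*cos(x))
6*x*y + 3*x*exp(x*y) + y**2 + sin(x) + 4*sin(y) - 3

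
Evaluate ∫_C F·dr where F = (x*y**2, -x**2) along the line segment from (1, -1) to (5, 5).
54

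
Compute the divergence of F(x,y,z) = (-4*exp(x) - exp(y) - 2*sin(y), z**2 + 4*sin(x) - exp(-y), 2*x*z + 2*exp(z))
2*x - 4*exp(x) + 2*exp(z) + exp(-y)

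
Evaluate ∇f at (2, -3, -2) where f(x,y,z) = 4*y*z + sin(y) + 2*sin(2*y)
(0, -8 + cos(3) + 4*cos(6), -12)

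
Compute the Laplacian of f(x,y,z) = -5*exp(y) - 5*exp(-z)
-5*exp(y) - 5*exp(-z)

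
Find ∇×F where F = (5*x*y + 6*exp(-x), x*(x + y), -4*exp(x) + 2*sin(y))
(2*cos(y), 4*exp(x), -3*x + y)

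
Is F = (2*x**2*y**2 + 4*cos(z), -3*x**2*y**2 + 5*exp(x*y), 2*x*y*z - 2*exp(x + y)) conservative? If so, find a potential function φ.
No, ∇×F = (2*x*z - 2*exp(x + y), -2*y*z + 2*exp(x + y) - 4*sin(z), y*(-4*x**2 - 6*x*y + 5*exp(x*y))) ≠ 0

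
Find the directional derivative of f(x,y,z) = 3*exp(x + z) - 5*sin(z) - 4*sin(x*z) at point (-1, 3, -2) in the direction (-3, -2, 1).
-sqrt(14)*(25*exp(3)*cos(2) + 6)*exp(-3)/14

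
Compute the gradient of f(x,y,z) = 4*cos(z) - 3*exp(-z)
(0, 0, -4*sin(z) + 3*exp(-z))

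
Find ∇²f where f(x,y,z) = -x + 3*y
0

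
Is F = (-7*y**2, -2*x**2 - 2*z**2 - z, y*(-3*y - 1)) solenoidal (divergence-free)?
Yes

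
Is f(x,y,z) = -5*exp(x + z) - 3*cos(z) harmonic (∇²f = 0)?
No, ∇²f = -10*exp(x + z) + 3*cos(z)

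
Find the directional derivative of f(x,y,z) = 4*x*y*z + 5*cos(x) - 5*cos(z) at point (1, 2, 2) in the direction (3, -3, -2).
sqrt(22)*(-15*sin(1) - 10*sin(2) + 8)/22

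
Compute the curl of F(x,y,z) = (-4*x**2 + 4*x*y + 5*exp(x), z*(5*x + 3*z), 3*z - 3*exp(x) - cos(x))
(-5*x - 6*z, 3*exp(x) - sin(x), -4*x + 5*z)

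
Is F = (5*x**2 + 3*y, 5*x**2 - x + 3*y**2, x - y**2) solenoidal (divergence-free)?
No, ∇·F = 10*x + 6*y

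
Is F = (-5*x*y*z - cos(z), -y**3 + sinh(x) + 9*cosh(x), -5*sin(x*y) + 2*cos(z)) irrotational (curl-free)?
No, ∇×F = (-5*x*cos(x*y), -5*x*y + 5*y*cos(x*y) + sin(z), 5*x*z + 9*sinh(x) + cosh(x))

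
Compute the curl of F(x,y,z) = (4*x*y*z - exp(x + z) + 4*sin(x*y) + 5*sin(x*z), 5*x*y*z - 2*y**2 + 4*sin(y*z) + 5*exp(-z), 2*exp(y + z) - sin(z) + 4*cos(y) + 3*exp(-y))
(-5*x*y - 4*y*cos(y*z) + 2*exp(y + z) - 4*sin(y) + 5*exp(-z) - 3*exp(-y), 4*x*y + 5*x*cos(x*z) - exp(x + z), -4*x*z - 4*x*cos(x*y) + 5*y*z)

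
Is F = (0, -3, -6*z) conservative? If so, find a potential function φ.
Yes, F is conservative. φ = -3*y - 3*z**2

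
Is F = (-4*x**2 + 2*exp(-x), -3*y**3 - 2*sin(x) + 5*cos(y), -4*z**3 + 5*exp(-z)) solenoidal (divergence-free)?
No, ∇·F = -8*x - 9*y**2 - 12*z**2 - 5*sin(y) - 5*exp(-z) - 2*exp(-x)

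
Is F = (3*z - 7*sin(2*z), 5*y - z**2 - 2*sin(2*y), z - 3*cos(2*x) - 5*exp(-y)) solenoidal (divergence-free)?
No, ∇·F = 6 - 4*cos(2*y)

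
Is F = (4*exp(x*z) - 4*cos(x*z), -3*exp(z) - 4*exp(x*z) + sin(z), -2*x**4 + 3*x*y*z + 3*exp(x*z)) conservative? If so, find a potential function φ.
No, ∇×F = (3*x*z + 4*x*exp(x*z) + 3*exp(z) - cos(z), 8*x**3 + 4*x*exp(x*z) + 4*x*sin(x*z) - 3*y*z - 3*z*exp(x*z), -4*z*exp(x*z)) ≠ 0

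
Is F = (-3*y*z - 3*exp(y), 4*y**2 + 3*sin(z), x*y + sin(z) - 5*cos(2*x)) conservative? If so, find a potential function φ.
No, ∇×F = (x - 3*cos(z), -4*y - 10*sin(2*x), 3*z + 3*exp(y)) ≠ 0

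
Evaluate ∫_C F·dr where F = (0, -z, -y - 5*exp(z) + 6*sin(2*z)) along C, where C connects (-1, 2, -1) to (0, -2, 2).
-5*exp(2) + 3*cos(2) + 5*exp(-1) - 3*cos(4) + 2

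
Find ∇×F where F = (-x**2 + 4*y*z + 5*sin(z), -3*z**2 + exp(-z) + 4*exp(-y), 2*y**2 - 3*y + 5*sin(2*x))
(4*y + 6*z - 3 + exp(-z), 4*y - 10*cos(2*x) + 5*cos(z), -4*z)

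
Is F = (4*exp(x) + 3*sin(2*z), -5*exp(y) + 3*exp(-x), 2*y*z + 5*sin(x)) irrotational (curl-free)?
No, ∇×F = (2*z, -5*cos(x) + 6*cos(2*z), -3*exp(-x))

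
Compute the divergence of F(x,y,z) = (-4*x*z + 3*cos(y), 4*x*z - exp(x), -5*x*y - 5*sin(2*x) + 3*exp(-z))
-4*z - 3*exp(-z)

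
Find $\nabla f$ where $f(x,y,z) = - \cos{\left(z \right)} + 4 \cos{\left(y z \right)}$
(0, -4*z*sin(y*z), -4*y*sin(y*z) + sin(z))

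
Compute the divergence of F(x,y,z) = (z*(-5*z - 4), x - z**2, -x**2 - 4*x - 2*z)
-2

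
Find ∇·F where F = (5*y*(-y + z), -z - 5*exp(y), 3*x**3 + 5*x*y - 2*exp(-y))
-5*exp(y)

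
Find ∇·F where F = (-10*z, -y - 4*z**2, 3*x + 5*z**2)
10*z - 1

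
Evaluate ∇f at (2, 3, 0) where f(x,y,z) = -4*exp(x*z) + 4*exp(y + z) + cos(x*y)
(-3*sin(6), -2*sin(6) + 4*exp(3), -8 + 4*exp(3))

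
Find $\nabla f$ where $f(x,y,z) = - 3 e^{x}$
(-3*exp(x), 0, 0)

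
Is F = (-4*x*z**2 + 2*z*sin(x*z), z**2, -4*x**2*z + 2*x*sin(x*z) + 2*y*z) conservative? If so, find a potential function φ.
Yes, F is conservative. φ = -2*x**2*z**2 + y*z**2 - 2*cos(x*z)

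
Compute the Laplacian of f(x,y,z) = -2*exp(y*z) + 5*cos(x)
-2*y**2*exp(y*z) - 2*z**2*exp(y*z) - 5*cos(x)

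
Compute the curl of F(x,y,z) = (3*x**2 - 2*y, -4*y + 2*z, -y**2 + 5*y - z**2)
(3 - 2*y, 0, 2)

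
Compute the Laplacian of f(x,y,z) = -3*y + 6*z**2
12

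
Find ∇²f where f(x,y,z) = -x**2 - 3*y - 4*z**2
-10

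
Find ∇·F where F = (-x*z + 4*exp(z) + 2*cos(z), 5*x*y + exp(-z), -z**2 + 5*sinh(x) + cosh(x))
5*x - 3*z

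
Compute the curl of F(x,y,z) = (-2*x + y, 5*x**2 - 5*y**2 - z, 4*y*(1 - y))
(5 - 8*y, 0, 10*x - 1)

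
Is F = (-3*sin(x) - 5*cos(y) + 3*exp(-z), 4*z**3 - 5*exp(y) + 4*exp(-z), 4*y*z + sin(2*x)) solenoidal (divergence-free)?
No, ∇·F = 4*y - 5*exp(y) - 3*cos(x)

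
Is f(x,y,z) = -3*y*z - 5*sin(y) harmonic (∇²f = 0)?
No, ∇²f = 5*sin(y)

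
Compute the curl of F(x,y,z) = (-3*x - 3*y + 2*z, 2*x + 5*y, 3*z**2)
(0, 2, 5)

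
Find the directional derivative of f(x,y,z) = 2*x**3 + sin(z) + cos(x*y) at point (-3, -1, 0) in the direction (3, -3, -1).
sqrt(19)*(161 - 6*sin(3))/19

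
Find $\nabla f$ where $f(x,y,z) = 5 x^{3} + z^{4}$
(15*x**2, 0, 4*z**3)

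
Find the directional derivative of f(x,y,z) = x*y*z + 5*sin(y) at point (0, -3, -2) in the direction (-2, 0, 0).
-6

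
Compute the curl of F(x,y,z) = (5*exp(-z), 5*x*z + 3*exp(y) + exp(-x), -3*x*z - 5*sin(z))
(-5*x, 3*z - 5*exp(-z), 5*z - exp(-x))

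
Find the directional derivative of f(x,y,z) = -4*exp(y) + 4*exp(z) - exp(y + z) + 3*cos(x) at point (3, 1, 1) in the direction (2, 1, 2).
-exp(2) - 2*sin(3) + 4*E/3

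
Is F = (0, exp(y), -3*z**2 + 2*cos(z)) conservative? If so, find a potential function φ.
Yes, F is conservative. φ = -z**3 + exp(y) + 2*sin(z)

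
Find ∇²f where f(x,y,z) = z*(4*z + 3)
8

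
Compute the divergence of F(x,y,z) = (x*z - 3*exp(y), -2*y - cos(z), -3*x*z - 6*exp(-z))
-3*x + z - 2 + 6*exp(-z)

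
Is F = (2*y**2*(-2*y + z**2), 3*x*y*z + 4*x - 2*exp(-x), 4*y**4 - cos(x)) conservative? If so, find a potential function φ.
No, ∇×F = (y*(-3*x + 16*y**2), 4*y**2*z - sin(x), 12*y**2 - 4*y*z**2 + 3*y*z + 4 + 2*exp(-x)) ≠ 0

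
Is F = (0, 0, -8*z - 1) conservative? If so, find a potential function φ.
Yes, F is conservative. φ = z*(-4*z - 1)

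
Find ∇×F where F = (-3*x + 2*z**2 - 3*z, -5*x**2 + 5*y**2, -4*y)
(-4, 4*z - 3, -10*x)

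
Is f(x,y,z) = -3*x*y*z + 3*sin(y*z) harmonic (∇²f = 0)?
No, ∇²f = -3*(y**2 + z**2)*sin(y*z)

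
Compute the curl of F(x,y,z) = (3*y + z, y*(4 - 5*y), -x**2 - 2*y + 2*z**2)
(-2, 2*x + 1, -3)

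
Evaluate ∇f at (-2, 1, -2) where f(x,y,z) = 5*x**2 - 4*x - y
(-24, -1, 0)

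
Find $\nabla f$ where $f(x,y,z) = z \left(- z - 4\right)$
(0, 0, -2*z - 4)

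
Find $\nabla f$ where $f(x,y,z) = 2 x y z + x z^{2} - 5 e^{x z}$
(z*(2*y + z - 5*exp(x*z)), 2*x*z, x*(2*y + 2*z - 5*exp(x*z)))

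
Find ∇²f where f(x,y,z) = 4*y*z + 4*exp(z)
4*exp(z)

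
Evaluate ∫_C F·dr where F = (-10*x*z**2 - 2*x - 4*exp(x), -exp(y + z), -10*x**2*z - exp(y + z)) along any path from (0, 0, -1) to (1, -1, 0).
3 - 4*E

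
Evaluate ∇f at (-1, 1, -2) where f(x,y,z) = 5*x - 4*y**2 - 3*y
(5, -11, 0)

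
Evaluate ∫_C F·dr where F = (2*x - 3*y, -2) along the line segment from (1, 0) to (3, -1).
13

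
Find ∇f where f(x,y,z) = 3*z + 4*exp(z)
(0, 0, 4*exp(z) + 3)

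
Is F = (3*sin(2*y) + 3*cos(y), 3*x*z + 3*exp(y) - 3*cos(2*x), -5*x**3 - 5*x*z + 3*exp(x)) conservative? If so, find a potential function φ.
No, ∇×F = (-3*x, 15*x**2 + 5*z - 3*exp(x), 3*z + 6*sin(2*x) + 3*sin(y) - 6*cos(2*y)) ≠ 0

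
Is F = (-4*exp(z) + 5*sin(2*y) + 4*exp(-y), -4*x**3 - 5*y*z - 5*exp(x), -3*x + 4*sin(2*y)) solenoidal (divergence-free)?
No, ∇·F = -5*z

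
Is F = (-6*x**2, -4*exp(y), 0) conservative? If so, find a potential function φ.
Yes, F is conservative. φ = -2*x**3 - 4*exp(y)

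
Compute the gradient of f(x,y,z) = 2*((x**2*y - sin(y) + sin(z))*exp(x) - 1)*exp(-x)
(4*x*y + 2*exp(-x), 2*x**2 - 2*cos(y), 2*cos(z))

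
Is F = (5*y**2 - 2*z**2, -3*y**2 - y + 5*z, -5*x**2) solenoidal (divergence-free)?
No, ∇·F = -6*y - 1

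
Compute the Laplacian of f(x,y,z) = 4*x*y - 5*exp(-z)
-5*exp(-z)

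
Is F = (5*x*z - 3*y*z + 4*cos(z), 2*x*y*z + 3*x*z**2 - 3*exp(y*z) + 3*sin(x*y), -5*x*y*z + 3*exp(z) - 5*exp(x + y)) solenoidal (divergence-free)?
No, ∇·F = -5*x*y + 2*x*z + 3*x*cos(x*y) - 3*z*exp(y*z) + 5*z + 3*exp(z)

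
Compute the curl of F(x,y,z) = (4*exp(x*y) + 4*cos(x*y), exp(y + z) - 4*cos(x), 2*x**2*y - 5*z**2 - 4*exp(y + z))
(2*x**2 - 5*exp(y + z), -4*x*y, -4*x*exp(x*y) + 4*x*sin(x*y) + 4*sin(x))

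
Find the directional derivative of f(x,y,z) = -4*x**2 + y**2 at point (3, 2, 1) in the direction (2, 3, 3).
-18*sqrt(22)/11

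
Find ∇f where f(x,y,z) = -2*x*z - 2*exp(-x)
(-2*z + 2*exp(-x), 0, -2*x)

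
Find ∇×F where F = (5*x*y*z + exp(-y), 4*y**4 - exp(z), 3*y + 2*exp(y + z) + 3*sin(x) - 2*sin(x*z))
(exp(z) + 2*exp(y + z) + 3, 5*x*y + 2*z*cos(x*z) - 3*cos(x), -5*x*z + exp(-y))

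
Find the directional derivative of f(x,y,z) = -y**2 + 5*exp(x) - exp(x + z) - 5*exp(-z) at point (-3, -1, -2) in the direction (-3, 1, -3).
sqrt(19)*(-15*exp(7) - 15*exp(2) + 6 + 2*exp(5))*exp(-5)/19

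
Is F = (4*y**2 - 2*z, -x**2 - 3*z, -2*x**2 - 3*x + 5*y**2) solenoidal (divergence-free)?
Yes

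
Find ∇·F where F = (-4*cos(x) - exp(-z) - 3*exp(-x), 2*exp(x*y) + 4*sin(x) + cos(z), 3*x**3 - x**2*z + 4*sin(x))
-x**2 + 2*x*exp(x*y) + 4*sin(x) + 3*exp(-x)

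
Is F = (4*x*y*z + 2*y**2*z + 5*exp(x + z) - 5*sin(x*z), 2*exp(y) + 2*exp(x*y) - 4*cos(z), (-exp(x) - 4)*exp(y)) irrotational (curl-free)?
No, ∇×F = (-(exp(x) + 4)*exp(y) - 4*sin(z), 4*x*y - 5*x*cos(x*z) + 2*y**2 + exp(x + y) + 5*exp(x + z), -4*x*z - 4*y*z + 2*y*exp(x*y))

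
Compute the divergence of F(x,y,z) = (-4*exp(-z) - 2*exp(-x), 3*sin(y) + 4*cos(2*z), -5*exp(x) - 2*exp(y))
3*cos(y) + 2*exp(-x)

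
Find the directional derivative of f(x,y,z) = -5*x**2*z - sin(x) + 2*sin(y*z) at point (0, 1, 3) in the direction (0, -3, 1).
-8*sqrt(10)*cos(3)/5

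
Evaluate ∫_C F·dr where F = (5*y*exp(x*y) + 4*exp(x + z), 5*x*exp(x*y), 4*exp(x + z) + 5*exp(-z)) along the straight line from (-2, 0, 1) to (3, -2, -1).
-5*E - 5 + 5*exp(-6) + exp(-1) + 4*exp(2)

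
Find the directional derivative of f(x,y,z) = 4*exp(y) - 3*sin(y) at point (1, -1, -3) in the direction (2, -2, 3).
2*sqrt(17)*(-4 + 3*E*cos(1))*exp(-1)/17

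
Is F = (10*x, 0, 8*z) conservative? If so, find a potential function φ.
Yes, F is conservative. φ = 5*x**2 + 4*z**2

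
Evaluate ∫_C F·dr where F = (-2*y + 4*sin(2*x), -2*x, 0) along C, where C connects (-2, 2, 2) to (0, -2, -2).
-10 + 2*cos(4)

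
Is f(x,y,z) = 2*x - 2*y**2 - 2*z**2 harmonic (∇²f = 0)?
No, ∇²f = -8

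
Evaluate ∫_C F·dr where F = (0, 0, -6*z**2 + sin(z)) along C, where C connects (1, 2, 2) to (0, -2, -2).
32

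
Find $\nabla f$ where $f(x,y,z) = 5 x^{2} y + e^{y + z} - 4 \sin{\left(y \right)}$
(10*x*y, 5*x**2 + exp(y + z) - 4*cos(y), exp(y + z))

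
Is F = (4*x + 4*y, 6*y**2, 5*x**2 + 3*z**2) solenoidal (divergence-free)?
No, ∇·F = 12*y + 6*z + 4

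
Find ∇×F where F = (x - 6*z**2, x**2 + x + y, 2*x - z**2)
(0, -12*z - 2, 2*x + 1)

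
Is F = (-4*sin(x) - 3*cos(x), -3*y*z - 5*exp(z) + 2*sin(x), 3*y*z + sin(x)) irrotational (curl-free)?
No, ∇×F = (3*y + 3*z + 5*exp(z), -cos(x), 2*cos(x))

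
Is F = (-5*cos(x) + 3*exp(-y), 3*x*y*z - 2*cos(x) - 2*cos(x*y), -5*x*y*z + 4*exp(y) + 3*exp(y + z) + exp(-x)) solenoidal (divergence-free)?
No, ∇·F = -5*x*y + 3*x*z + 2*x*sin(x*y) + 3*exp(y + z) + 5*sin(x)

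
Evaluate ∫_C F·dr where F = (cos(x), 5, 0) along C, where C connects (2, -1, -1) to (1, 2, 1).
-sin(2) + sin(1) + 15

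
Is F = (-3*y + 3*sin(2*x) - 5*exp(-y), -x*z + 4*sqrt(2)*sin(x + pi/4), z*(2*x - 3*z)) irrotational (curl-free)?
No, ∇×F = (x, -2*z, -z + 4*sqrt(2)*cos(x + pi/4) + 3 - 5*exp(-y))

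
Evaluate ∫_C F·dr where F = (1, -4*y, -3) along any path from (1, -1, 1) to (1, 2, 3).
-12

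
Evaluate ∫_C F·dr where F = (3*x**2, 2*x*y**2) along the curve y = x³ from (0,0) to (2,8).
3112/5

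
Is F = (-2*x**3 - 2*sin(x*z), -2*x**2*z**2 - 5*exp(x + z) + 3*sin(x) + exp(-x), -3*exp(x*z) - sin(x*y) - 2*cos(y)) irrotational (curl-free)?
No, ∇×F = (4*x**2*z - x*cos(x*y) + 5*exp(x + z) + 2*sin(y), -2*x*cos(x*z) + y*cos(x*y) + 3*z*exp(x*z), -4*x*z**2 - 5*exp(x + z) + 3*cos(x) - exp(-x))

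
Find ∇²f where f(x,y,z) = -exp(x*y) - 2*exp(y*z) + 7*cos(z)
-x**2*exp(x*y) - y**2*exp(x*y) - 2*y**2*exp(y*z) - 2*z**2*exp(y*z) - 7*cos(z)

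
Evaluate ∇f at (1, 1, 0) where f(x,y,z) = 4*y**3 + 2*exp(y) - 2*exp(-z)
(0, 2*E + 12, 2)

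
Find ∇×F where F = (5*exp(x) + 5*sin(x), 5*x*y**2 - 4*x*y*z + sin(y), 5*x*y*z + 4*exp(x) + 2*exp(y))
(4*x*y + 5*x*z + 2*exp(y), -5*y*z - 4*exp(x), y*(5*y - 4*z))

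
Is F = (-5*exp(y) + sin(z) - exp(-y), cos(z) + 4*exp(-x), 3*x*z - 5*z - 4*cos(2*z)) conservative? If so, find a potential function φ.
No, ∇×F = (sin(z), -3*z + cos(z), 5*exp(y) - exp(-y) - 4*exp(-x)) ≠ 0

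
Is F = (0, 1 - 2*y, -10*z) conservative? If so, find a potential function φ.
Yes, F is conservative. φ = -y**2 + y - 5*z**2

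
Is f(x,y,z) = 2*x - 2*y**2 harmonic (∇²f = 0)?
No, ∇²f = -4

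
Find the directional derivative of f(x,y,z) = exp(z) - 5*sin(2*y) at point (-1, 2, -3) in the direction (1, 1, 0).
-5*sqrt(2)*cos(4)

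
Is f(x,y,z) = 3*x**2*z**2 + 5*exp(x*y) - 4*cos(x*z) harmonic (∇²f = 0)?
No, ∇²f = x**2*(4*cos(x*z) + 6) + 5*x**2*exp(x*y) + 5*y**2*exp(x*y) + 4*z**2*cos(x*z) + 6*z**2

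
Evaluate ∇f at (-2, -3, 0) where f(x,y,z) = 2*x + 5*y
(2, 5, 0)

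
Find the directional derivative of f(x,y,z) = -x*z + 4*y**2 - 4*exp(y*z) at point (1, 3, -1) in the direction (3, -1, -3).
2*sqrt(19)*(16 - 9*exp(3))*exp(-3)/19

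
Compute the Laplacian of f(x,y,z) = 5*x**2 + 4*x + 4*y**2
18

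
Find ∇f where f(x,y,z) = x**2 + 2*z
(2*x, 0, 2)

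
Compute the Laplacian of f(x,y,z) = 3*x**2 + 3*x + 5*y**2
16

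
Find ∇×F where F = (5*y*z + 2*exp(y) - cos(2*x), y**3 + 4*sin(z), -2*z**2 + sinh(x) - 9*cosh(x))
(-4*cos(z), 5*y + 9*sinh(x) - cosh(x), -5*z - 2*exp(y))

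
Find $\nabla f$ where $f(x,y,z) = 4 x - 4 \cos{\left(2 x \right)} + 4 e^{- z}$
(8*sin(2*x) + 4, 0, -4*exp(-z))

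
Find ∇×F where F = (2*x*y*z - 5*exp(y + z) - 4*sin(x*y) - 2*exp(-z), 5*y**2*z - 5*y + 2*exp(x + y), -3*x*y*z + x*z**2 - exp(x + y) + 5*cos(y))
(-3*x*z - 5*y**2 - exp(x + y) - 5*sin(y), ((2*x*y + 3*y*z - z**2 + exp(x + y) - 5*exp(y + z))*exp(z) + 2)*exp(-z), -2*x*z + 4*x*cos(x*y) + 2*exp(x + y) + 5*exp(y + z))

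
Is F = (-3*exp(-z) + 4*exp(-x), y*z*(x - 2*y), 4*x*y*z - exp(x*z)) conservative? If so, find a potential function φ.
No, ∇×F = (4*x*z - y*(x - 2*y), -4*y*z + z*exp(x*z) + 3*exp(-z), y*z) ≠ 0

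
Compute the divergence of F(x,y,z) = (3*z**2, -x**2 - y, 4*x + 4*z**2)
8*z - 1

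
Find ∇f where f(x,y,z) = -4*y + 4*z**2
(0, -4, 8*z)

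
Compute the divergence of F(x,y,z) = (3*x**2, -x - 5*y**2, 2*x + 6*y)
6*x - 10*y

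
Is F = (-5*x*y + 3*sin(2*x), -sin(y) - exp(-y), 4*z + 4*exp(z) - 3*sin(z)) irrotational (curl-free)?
No, ∇×F = (0, 0, 5*x)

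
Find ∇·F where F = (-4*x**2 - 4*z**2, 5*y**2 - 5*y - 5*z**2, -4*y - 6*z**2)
-8*x + 10*y - 12*z - 5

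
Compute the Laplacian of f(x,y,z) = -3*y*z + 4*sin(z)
-4*sin(z)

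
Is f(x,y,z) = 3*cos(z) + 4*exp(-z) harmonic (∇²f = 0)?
No, ∇²f = -3*cos(z) + 4*exp(-z)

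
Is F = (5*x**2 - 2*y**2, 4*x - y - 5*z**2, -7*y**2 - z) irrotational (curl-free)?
No, ∇×F = (-14*y + 10*z, 0, 4*y + 4)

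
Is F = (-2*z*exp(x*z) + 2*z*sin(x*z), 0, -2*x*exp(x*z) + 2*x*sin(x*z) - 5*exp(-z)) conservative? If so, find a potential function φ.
Yes, F is conservative. φ = -2*exp(x*z) - 2*cos(x*z) + 5*exp(-z)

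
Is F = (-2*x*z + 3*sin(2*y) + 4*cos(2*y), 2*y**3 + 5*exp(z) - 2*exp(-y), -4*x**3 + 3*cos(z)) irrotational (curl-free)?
No, ∇×F = (-5*exp(z), 2*x*(6*x - 1), 8*sin(2*y) - 6*cos(2*y))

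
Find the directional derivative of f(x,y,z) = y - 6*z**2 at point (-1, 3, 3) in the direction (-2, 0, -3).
108*sqrt(13)/13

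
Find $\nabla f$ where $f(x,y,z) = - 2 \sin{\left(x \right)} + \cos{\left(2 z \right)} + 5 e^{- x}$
(-2*cos(x) - 5*exp(-x), 0, -2*sin(2*z))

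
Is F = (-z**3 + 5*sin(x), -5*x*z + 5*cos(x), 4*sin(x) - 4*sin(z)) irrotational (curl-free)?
No, ∇×F = (5*x, -3*z**2 - 4*cos(x), -5*z - 5*sin(x))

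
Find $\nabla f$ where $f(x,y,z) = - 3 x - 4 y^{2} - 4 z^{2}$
(-3, -8*y, -8*z)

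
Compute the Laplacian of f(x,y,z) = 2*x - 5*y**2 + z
-10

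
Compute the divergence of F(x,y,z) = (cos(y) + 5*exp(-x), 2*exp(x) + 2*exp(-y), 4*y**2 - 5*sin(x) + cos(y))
-2*exp(-y) - 5*exp(-x)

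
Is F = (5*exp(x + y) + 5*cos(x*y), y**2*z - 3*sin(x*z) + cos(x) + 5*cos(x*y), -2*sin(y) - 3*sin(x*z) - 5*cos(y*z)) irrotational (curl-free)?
No, ∇×F = (3*x*cos(x*z) - y**2 + 5*z*sin(y*z) - 2*cos(y), 3*z*cos(x*z), 5*x*sin(x*y) - 5*y*sin(x*y) - 3*z*cos(x*z) - 5*exp(x + y) - sin(x))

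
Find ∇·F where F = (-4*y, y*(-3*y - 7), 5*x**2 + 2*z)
-6*y - 5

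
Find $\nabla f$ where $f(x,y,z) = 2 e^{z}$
(0, 0, 2*exp(z))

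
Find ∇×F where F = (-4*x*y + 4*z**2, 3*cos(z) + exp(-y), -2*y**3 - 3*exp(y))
(-6*y**2 - 3*exp(y) + 3*sin(z), 8*z, 4*x)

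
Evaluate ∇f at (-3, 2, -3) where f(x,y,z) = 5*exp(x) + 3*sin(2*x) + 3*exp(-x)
(-3*exp(3) + 5*exp(-3) + 6*cos(6), 0, 0)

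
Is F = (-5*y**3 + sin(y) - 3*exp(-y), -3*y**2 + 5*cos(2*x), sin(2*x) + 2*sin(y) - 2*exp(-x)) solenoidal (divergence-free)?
No, ∇·F = -6*y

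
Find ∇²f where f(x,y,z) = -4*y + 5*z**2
10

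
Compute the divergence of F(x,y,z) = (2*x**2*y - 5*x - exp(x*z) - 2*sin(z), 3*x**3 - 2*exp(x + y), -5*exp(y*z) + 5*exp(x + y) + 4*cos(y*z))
4*x*y - 5*y*exp(y*z) - 4*y*sin(y*z) - z*exp(x*z) - 2*exp(x + y) - 5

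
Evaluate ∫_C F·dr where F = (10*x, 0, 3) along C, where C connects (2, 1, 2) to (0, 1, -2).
-32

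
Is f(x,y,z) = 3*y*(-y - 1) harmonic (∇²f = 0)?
No, ∇²f = -6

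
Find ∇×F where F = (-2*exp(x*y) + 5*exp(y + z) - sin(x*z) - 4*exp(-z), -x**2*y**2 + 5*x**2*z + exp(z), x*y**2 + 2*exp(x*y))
(-5*x**2 + 2*x*y + 2*x*exp(x*y) - exp(z), -x*cos(x*z) - y**2 - 2*y*exp(x*y) + 5*exp(y + z) + 4*exp(-z), -2*x*y**2 + 10*x*z + 2*x*exp(x*y) - 5*exp(y + z))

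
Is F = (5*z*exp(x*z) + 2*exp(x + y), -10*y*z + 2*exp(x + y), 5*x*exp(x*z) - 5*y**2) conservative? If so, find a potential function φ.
Yes, F is conservative. φ = -5*y**2*z + 5*exp(x*z) + 2*exp(x + y)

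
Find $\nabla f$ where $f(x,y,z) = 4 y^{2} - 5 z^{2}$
(0, 8*y, -10*z)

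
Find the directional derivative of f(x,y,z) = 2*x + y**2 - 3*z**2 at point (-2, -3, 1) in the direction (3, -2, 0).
18*sqrt(13)/13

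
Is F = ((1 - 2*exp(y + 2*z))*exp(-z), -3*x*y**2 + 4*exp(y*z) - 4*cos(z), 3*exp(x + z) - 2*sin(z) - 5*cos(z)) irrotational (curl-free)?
No, ∇×F = (-4*y*exp(y*z) - 4*sin(z), (-3*exp(x + 2*z) - 2*exp(y + 2*z) - 1)*exp(-z), -3*y**2 + 2*exp(y + z))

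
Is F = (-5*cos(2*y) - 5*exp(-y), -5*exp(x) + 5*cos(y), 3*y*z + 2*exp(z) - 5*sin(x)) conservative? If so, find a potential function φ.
No, ∇×F = (3*z, 5*cos(x), -5*exp(x) - 10*sin(2*y) - 5*exp(-y)) ≠ 0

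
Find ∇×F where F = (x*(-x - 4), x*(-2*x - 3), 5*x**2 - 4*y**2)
(-8*y, -10*x, -4*x - 3)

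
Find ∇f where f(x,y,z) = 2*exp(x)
(2*exp(x), 0, 0)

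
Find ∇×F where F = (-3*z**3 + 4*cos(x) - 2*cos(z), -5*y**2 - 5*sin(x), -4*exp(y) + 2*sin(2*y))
(-4*exp(y) + 4*cos(2*y), -9*z**2 + 2*sin(z), -5*cos(x))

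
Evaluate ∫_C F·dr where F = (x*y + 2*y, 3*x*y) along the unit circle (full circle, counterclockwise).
-2*pi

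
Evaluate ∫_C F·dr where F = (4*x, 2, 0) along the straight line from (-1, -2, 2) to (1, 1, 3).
6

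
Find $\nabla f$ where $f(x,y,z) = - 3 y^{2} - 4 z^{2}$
(0, -6*y, -8*z)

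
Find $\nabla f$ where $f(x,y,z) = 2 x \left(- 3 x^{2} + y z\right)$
(-18*x**2 + 2*y*z, 2*x*z, 2*x*y)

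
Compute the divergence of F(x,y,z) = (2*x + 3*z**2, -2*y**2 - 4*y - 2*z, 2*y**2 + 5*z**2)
-4*y + 10*z - 2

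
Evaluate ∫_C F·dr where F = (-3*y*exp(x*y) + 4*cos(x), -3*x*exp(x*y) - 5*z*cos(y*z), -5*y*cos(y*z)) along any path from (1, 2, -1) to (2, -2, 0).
-4*sin(1) - sin(2) - 3*exp(-4) + 3*exp(2)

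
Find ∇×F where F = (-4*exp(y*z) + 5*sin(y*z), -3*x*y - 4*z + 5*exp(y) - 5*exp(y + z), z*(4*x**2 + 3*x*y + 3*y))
(3*z*(x + 1) + 5*exp(y + z) + 4, -4*y*exp(y*z) + 5*y*cos(y*z) - z*(8*x + 3*y), -3*y + 4*z*exp(y*z) - 5*z*cos(y*z))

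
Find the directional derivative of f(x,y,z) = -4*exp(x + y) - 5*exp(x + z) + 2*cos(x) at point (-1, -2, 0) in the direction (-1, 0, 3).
sqrt(10)*(-5*exp(2) - exp(3)*sin(1) + 2)*exp(-3)/5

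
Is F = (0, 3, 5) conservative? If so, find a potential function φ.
Yes, F is conservative. φ = 3*y + 5*z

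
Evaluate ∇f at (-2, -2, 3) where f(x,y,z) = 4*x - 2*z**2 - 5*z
(4, 0, -17)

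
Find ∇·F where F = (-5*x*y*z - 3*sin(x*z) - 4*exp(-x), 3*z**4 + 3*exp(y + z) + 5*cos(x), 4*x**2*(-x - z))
-4*x**2 - 5*y*z - 3*z*cos(x*z) + 3*exp(y + z) + 4*exp(-x)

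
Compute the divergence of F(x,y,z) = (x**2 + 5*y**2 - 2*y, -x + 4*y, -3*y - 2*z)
2*x + 2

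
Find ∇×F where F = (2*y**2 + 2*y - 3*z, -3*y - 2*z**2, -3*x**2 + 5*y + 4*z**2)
(4*z + 5, 6*x - 3, -4*y - 2)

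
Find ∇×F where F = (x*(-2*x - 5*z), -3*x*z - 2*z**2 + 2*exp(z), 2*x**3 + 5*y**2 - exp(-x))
(3*x + 10*y + 4*z - 2*exp(z), -6*x**2 - 5*x - exp(-x), -3*z)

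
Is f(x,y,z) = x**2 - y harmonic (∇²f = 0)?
No, ∇²f = 2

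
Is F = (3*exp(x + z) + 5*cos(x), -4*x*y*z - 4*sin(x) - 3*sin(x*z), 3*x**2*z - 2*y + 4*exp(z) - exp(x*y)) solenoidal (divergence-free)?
No, ∇·F = 3*x**2 - 4*x*z + 4*exp(z) + 3*exp(x + z) - 5*sin(x)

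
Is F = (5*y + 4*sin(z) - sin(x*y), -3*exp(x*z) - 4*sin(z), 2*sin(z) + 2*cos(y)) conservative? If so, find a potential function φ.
No, ∇×F = (3*x*exp(x*z) - 2*sin(y) + 4*cos(z), 4*cos(z), x*cos(x*y) - 3*z*exp(x*z) - 5) ≠ 0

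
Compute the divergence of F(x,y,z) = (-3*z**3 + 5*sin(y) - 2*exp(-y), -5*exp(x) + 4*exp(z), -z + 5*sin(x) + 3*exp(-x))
-1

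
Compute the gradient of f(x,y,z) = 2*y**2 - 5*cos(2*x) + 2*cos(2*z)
(10*sin(2*x), 4*y, -4*sin(2*z))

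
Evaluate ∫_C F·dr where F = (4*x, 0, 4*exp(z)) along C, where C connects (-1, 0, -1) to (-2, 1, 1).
6 + 8*sinh(1)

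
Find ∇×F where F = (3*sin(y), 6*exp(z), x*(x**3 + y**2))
(2*x*y - 6*exp(z), -4*x**3 - y**2, -3*cos(y))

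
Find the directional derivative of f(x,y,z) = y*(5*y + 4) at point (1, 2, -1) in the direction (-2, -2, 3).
-48*sqrt(17)/17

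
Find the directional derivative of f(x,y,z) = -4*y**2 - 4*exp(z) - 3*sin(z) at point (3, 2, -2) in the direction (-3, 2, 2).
-2*sqrt(17)*(3*exp(2)*cos(2) + 4 + 16*exp(2))*exp(-2)/17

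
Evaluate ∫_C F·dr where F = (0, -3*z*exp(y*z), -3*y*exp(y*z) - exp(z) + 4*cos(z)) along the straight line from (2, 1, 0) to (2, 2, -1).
-4*sin(1) - 3*exp(-2) - exp(-1) + 4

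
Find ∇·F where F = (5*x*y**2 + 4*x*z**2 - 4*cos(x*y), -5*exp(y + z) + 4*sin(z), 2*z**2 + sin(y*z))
5*y**2 + 4*y*sin(x*y) + y*cos(y*z) + 4*z**2 + 4*z - 5*exp(y + z)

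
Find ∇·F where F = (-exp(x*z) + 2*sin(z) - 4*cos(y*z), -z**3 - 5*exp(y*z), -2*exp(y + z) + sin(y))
-z*exp(x*z) - 5*z*exp(y*z) - 2*exp(y + z)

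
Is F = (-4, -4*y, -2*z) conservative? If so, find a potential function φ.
Yes, F is conservative. φ = -4*x - 2*y**2 - z**2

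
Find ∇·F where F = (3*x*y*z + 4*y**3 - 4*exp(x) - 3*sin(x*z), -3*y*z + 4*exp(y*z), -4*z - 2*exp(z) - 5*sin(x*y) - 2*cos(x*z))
2*x*sin(x*z) + 3*y*z + 4*z*exp(y*z) - 3*z*cos(x*z) - 3*z - 4*exp(x) - 2*exp(z) - 4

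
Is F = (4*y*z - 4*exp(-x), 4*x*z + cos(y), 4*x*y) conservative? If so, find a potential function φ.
Yes, F is conservative. φ = 4*x*y*z + sin(y) + 4*exp(-x)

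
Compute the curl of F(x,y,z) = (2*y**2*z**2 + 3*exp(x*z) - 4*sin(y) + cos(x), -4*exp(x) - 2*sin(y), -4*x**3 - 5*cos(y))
(5*sin(y), 12*x**2 + 3*x*exp(x*z) + 4*y**2*z, -4*y*z**2 - 4*exp(x) + 4*cos(y))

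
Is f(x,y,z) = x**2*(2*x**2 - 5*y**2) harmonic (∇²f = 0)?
No, ∇²f = 14*x**2 - 10*y**2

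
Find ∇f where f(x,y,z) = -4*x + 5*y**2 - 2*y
(-4, 10*y - 2, 0)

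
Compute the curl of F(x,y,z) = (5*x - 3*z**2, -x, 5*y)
(5, -6*z, -1)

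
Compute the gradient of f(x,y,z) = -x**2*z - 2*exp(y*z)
(-2*x*z, -2*z*exp(y*z), -x**2 - 2*y*exp(y*z))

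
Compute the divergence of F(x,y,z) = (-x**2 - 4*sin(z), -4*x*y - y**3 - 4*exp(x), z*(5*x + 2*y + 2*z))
-x - 3*y**2 + 2*y + 4*z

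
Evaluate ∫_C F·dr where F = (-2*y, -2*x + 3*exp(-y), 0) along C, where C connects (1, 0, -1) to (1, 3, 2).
-3 - 3*exp(-3)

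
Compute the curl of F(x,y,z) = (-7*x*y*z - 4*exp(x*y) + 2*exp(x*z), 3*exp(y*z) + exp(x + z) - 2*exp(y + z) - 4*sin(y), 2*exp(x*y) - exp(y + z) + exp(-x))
(2*x*exp(x*y) - 3*y*exp(y*z) - exp(x + z) + exp(y + z), -7*x*y + 2*x*exp(x*z) - 2*y*exp(x*y) + exp(-x), 7*x*z + 4*x*exp(x*y) + exp(x + z))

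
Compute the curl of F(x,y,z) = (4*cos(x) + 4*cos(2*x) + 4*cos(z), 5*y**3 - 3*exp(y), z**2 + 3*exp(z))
(0, -4*sin(z), 0)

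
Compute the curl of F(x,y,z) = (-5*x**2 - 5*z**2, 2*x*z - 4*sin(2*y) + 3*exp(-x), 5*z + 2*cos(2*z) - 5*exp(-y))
(-2*x + 5*exp(-y), -10*z, 2*z - 3*exp(-x))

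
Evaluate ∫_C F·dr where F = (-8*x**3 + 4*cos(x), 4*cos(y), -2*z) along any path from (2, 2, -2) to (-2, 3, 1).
-12*sin(2) + 4*sin(3) + 3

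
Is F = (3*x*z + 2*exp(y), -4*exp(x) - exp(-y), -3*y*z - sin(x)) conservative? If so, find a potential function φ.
No, ∇×F = (-3*z, 3*x + cos(x), -4*exp(x) - 2*exp(y)) ≠ 0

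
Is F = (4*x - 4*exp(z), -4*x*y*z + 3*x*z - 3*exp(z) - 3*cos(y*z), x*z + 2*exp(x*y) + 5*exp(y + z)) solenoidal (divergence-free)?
No, ∇·F = -4*x*z + x + 3*z*sin(y*z) + 5*exp(y + z) + 4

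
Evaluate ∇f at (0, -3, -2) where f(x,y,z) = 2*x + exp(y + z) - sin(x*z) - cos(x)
(4, exp(-5), exp(-5))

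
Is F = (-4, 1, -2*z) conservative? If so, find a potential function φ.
Yes, F is conservative. φ = -4*x + y - z**2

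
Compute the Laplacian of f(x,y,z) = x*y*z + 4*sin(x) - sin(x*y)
x**2*sin(x*y) + y**2*sin(x*y) - 4*sin(x)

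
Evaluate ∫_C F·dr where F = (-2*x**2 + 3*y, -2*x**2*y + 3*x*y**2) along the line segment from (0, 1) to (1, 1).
7/3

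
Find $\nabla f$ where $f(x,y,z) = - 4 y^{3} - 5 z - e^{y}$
(0, -12*y**2 - exp(y), -5)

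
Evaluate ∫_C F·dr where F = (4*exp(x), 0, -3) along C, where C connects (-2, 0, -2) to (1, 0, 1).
-9 - 4*exp(-2) + 4*E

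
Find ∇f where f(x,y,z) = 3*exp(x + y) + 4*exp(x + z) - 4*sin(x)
(3*exp(x + y) + 4*exp(x + z) - 4*cos(x), 3*exp(x + y), 4*exp(x + z))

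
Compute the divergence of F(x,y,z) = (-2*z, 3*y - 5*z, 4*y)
3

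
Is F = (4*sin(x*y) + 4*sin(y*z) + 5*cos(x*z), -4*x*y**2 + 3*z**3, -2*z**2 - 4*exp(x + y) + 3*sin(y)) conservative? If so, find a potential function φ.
No, ∇×F = (-9*z**2 - 4*exp(x + y) + 3*cos(y), -5*x*sin(x*z) + 4*y*cos(y*z) + 4*exp(x + y), -4*x*cos(x*y) - 4*y**2 - 4*z*cos(y*z)) ≠ 0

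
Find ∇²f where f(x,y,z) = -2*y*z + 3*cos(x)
-3*cos(x)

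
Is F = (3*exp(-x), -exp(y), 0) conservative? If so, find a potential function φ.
Yes, F is conservative. φ = -exp(y) - 3*exp(-x)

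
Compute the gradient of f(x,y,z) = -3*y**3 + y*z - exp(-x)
(exp(-x), -9*y**2 + z, y)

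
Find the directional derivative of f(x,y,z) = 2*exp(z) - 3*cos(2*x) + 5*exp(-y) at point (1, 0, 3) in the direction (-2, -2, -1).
-2*exp(3)/3 - 4*sin(2) + 10/3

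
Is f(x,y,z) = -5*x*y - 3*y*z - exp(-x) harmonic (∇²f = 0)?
No, ∇²f = -exp(-x)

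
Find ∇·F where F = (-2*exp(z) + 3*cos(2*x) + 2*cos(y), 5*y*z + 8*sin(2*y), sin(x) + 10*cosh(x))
5*z - 6*sin(2*x) + 16*cos(2*y)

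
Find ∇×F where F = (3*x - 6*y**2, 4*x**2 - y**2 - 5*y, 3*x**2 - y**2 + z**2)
(-2*y, -6*x, 8*x + 12*y)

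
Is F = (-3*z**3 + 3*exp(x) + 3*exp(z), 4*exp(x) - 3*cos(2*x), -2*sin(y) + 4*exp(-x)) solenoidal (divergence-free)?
No, ∇·F = 3*exp(x)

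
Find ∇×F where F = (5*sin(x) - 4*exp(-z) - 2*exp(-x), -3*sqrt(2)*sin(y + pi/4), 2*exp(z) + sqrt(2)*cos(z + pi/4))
(0, 4*exp(-z), 0)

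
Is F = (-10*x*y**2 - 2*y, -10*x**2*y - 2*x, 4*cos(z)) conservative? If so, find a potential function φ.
Yes, F is conservative. φ = -5*x**2*y**2 - 2*x*y + 4*sin(z)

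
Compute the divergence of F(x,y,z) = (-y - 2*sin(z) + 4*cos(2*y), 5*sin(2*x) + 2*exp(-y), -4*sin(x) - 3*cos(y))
-2*exp(-y)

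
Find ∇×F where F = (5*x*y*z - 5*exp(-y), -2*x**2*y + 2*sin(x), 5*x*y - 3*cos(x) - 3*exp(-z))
(5*x, 5*x*y - 5*y - 3*sin(x), -4*x*y - 5*x*z + 2*cos(x) - 5*exp(-y))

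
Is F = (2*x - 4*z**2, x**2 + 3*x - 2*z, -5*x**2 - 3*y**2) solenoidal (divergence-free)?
No, ∇·F = 2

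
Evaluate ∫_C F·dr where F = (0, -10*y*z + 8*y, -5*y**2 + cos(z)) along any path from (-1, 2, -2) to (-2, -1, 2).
-62 + 2*sin(2)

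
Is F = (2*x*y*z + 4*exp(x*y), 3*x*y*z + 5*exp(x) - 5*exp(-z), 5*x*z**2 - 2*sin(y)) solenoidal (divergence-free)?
No, ∇·F = 13*x*z + 2*y*z + 4*y*exp(x*y)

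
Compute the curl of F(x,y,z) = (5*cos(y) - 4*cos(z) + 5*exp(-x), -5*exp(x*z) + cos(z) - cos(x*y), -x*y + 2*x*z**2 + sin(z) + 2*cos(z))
(5*x*exp(x*z) - x + sin(z), y - 2*z**2 + 4*sin(z), y*sin(x*y) - 5*z*exp(x*z) + 5*sin(y))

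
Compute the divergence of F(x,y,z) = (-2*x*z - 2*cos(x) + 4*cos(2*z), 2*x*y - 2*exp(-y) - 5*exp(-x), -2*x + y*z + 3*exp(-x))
2*x + y - 2*z + 2*sin(x) + 2*exp(-y)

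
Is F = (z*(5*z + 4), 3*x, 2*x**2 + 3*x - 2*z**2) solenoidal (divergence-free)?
No, ∇·F = -4*z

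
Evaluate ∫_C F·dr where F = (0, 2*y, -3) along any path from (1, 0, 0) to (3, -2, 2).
-2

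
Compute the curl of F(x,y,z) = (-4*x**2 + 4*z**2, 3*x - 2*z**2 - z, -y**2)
(-2*y + 4*z + 1, 8*z, 3)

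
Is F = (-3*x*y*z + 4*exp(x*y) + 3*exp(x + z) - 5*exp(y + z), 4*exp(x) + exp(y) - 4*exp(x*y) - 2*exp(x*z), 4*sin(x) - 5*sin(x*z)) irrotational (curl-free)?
No, ∇×F = (2*x*exp(x*z), -3*x*y + 5*z*cos(x*z) + 3*exp(x + z) - 5*exp(y + z) - 4*cos(x), 3*x*z - 4*x*exp(x*y) - 4*y*exp(x*y) - 2*z*exp(x*z) + 4*exp(x) + 5*exp(y + z))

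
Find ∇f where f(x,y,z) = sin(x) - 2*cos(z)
(cos(x), 0, 2*sin(z))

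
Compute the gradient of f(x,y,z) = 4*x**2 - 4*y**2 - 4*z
(8*x, -8*y, -4)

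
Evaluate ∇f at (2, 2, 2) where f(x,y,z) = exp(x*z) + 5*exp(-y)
(2*exp(4), -5*exp(-2), 2*exp(4))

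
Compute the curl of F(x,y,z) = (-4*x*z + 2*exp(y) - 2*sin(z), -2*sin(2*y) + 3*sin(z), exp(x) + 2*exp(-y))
(-3*cos(z) - 2*exp(-y), -4*x - exp(x) - 2*cos(z), -2*exp(y))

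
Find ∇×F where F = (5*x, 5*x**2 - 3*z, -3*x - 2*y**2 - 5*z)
(3 - 4*y, 3, 10*x)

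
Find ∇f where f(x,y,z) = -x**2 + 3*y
(-2*x, 3, 0)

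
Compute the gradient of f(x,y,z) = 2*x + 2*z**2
(2, 0, 4*z)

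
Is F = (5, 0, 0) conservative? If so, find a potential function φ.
Yes, F is conservative. φ = 5*x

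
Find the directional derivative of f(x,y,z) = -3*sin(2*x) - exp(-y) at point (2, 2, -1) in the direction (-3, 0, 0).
6*cos(4)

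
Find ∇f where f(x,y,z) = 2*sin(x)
(2*cos(x), 0, 0)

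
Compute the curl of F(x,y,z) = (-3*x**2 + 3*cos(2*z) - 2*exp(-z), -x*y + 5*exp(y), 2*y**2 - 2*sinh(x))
(4*y, -6*sin(2*z) + 2*cosh(x) + 2*exp(-z), -y)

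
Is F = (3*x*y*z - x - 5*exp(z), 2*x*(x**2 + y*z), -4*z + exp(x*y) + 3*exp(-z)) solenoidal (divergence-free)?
No, ∇·F = 2*x*z + 3*y*z - 5 - 3*exp(-z)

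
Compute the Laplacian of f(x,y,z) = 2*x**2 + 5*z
4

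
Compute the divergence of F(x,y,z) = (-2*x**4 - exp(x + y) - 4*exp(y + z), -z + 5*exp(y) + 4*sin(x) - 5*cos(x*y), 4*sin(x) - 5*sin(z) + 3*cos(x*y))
-8*x**3 + 5*x*sin(x*y) + 5*exp(y) - exp(x + y) - 5*cos(z)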